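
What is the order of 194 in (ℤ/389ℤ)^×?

By Lagrange's theorem, ord_389(194) divides φ(389) = 389 − 1 = 388 = 2^2 · 97.
Divisors of 388: 1, 2, 4, 97, 194, 388.
Compute 194^d (mod 389) for the divisors d until we hit 1:
194^1 ≡ 194 (mod 389)
194^2 ≡ 292 (mod 389)
194^4 ≡ 73 (mod 389)
194^97 ≡ 115 (mod 389)
194^194 ≡ 388 (mod 389)
194^388 ≡ 1 (mod 389) ✓
The smallest such exponent is 388, so the order of 194 is 388.

388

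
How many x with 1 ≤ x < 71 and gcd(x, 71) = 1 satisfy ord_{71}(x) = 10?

φ(71) = 71 − 1 = 70 = 2 · 5 · 7.
In a cyclic group of order 70, there are φ(d) elements of order d for each divisor d of 70, and zero for non-divisors.
10 = 2 · 5 divides 70, and φ(10) = 4.

4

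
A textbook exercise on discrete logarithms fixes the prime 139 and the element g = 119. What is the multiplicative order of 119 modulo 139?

By Lagrange's theorem, ord_139(119) divides φ(139) = 139 − 1 = 138 = 2 · 3 · 23.
Divisors of 138: 1, 2, 3, 6, 23, 46, 69, 138.
Evaluate successive powers at the divisors of 138:
119^1 ≡ 119 (mod 139)
119^2 ≡ 122 (mod 139)
119^3 ≡ 62 (mod 139)
119^6 ≡ 91 (mod 139)
119^23 ≡ 97 (mod 139)
119^46 ≡ 96 (mod 139)
119^69 ≡ 138 (mod 139)
119^138 ≡ 1 (mod 139) ✓
So ord_139(119) = 138.

138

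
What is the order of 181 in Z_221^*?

16

The order of 181 must divide φ(221) = φ(13·17) = (13−1)·(17−1) = 12·16 = 192 = 2^6 · 3.
Divisors of 192: 1, 2, 3, 4, 6, 8, 12, 16, 24, 32, 48, 64, 96, 192.
Evaluate successive powers at the divisors of 192:
181^1 ≡ 181 (mod 221)
181^2 ≡ 53 (mod 221)
181^3 ≡ 90 (mod 221)
181^4 ≡ 157 (mod 221)
181^6 ≡ 144 (mod 221)
181^8 ≡ 118 (mod 221)
181^12 ≡ 183 (mod 221)
181^16 ≡ 1 (mod 221) ✓
So ord_221(181) = 16.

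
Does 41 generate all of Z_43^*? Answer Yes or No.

No

φ(43) = 43 − 1 = 42 = 2 · 3 · 7.
Test 41^(42/q) mod 43 for each prime factor q of 42:
41^21 ≡ 1 (mod 43)  [q = 2: ≡ 1 ✗]
41^14 ≡ 1 (mod 43)  [q = 3: ≡ 1 ✗]
41^6 ≡ 21 (mod 43)  [q = 7: ≢ 1 ✓]
The check at q = 2 fails, so 41 generates a proper subgroup.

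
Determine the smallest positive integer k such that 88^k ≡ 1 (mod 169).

78

By Lagrange's theorem, ord_169(88) divides φ(169) = φ(13^2) = 13·(13−1) = 156 = 2^2 · 3 · 13.
Divisors of 156: 1, 2, 3, 4, 6, 12, 13, 26, 39, 52, 78, 156.
Check 88^d mod 169 for each divisor in increasing order:
88^1 ≡ 88
88^2 ≡ 139
88^3 ≡ 64
88^4 ≡ 55
88^6 ≡ 40
88^12 ≡ 79
88^13 ≡ 23
88^26 ≡ 22
88^39 ≡ 168
88^52 ≡ 146
88^78 ≡ 1
The smallest such exponent is 78, so the order of 88 is 78.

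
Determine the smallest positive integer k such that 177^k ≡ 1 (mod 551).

252

ord(177) | φ(551) = φ(19·29) = (19−1)·(29−1) = 18·28 = 504 = 2^3 · 3^2 · 7.
Divisors of 504: 1, 2, 3, 4, 6, 7, 8, 9, 12, 14, 18, 21, 24, 28, 36, 42, 56, 63, 72, 84, 126, 168, 252, 504.
Check 177^d mod 551 for each divisor in increasing order:
177^1 ≡ 177 (mod 551)
177^2 ≡ 473 (mod 551)
177^3 ≡ 520 (mod 551)
177^4 ≡ 23 (mod 551)
177^6 ≡ 410 (mod 551)
177^7 ≡ 389 (mod 551)
177^8 ≡ 529 (mod 551)
177^9 ≡ 514 (mod 551)
177^12 ≡ 45 (mod 551)
177^14 ≡ 347 (mod 551)
177^18 ≡ 267 (mod 551)
177^21 ≡ 539 (mod 551)
177^24 ≡ 372 (mod 551)
177^28 ≡ 291 (mod 551)
177^36 ≡ 210 (mod 551)
177^42 ≡ 144 (mod 551)
177^56 ≡ 378 (mod 551)
177^63 ≡ 476 (mod 551)
177^72 ≡ 20 (mod 551)
177^84 ≡ 349 (mod 551)
177^126 ≡ 115 (mod 551)
177^168 ≡ 30 (mod 551)
177^252 ≡ 1 (mod 551) ✓
Hence ord(177) = 252.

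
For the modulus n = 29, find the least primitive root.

φ(29) = 29 − 1 = 28 = 2^2 · 7.
g is a primitive root iff g^(28/q) ≢ 1 (mod 29) for each prime q ∈ {2, 7}.
g = 2: 2^14 ≡ 28; 2^4 ≡ 16 — none is 1, so 2 is a primitive root.
So 2 is the smallest generator of (Z/29Z)^×.

2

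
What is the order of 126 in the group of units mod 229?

By Lagrange's theorem, ord_229(126) divides φ(229) = 229 − 1 = 228 = 2^2 · 3 · 19.
Divisors of 228: 1, 2, 3, 4, 6, 12, 19, 38, 57, 76, 114, 228.
Check 126^d mod 229 for each divisor in increasing order:
126^1 ≡ 126
126^2 ≡ 75
126^3 ≡ 61
126^4 ≡ 129
126^6 ≡ 57
126^12 ≡ 43
126^19 ≡ 134
126^38 ≡ 94
126^57 ≡ 1
The smallest such exponent is 57, so the order of 126 is 57.

57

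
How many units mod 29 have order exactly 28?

φ(29) = 29 − 1 = 28 = 2^2 · 7.
(Z/29Z)^× is cyclic (|G| = 28); a cyclic group of order m has exactly φ(d) elements of each order d | m, and none otherwise.
28 = 2^2 · 7 divides 28, and φ(28) = 12.

12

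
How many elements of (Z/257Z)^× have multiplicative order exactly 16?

8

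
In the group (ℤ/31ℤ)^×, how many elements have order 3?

2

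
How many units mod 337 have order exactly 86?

0

φ(337) = 337 − 1 = 336 = 2^4 · 3 · 7.
Since (Z/337Z)^× is cyclic of order 336, the number of elements of order d is φ(d) when d | 336 and 0 otherwise.
Since 86 ∤ 336, the count is 0.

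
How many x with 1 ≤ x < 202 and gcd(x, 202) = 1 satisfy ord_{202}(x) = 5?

φ(202) = φ(2)·φ(101) = 1·100 = 100 = 2^2 · 5^2.
(Z/202Z)^× is cyclic (|G| = 100); a cyclic group of order m has exactly φ(d) elements of each order d | m, and none otherwise.
5 | 100, and φ(5) = 5 − 1 = 4.

4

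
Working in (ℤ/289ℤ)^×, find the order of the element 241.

272

The order of 241 must divide φ(289) = φ(17^2) = 17·(17−1) = 272 = 2^4 · 17.
Divisors of 272: 1, 2, 4, 8, 16, 17, 34, 68, 136, 272.
Check 241^d mod 289 for each divisor in increasing order:
241^1 ≡ 241 (mod 289)
241^2 ≡ 281 (mod 289)
241^4 ≡ 64 (mod 289)
241^8 ≡ 50 (mod 289)
241^16 ≡ 188 (mod 289)
241^17 ≡ 224 (mod 289)
241^34 ≡ 179 (mod 289)
241^68 ≡ 251 (mod 289)
241^136 ≡ 288 (mod 289)
241^272 ≡ 1 (mod 289) ✓
So ord_289(241) = 272.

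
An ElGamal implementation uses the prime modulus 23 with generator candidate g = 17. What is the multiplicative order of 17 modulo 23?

22

Since 17 ∈ (Z/23Z)^×, its order divides φ(23) = 23 − 1 = 22 = 2 · 11.
Divisors of 22: 1, 2, 11, 22.
Evaluate successive powers at the divisors of 22:
17^1 ≡ 17
17^2 ≡ 13
17^11 ≡ 22
17^22 ≡ 1
So ord_23(17) = 22.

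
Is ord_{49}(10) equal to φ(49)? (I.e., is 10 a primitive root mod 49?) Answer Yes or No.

Yes

φ(49) = φ(7^2) = 7·(7−1) = 42 = 2 · 3 · 7.
Test 10^(42/q) mod 49 for each prime factor q of 42:
10^21 ≡ 48 (mod 49)  [q = 2: ≢ 1 ✓]
10^14 ≡ 30 (mod 49)  [q = 3: ≢ 1 ✓]
10^6 ≡ 8 (mod 49)  [q = 7: ≢ 1 ✓]
Every test exponent gives a nontrivial residue, hence 10 generates the full group.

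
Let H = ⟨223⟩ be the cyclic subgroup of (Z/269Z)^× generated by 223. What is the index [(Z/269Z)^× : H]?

By Lagrange's theorem, ord_269(223) divides φ(269) = 269 − 1 = 268 = 2^2 · 67.
Divisors of 268: 1, 2, 4, 67, 134, 268.
Check 223^d mod 269 for each divisor in increasing order:
223^1 ≡ 223
223^2 ≡ 233
223^4 ≡ 220
223^67 ≡ 82
223^134 ≡ 268
223^268 ≡ 1
The order of 223 is 268, so the subgroup it generates has 268 elements.
Index = |(Z/269Z)^×| / |⟨223⟩| = 268 / 268 = 1.

1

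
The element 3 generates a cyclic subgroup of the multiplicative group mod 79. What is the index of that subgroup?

ord(3) | φ(79) = 79 − 1 = 78 = 2 · 3 · 13.
Divisors of 78: 1, 2, 3, 6, 13, 26, 39, 78.
Check 3^d mod 79 for each divisor in increasing order:
3^1 ≡ 3
3^2 ≡ 9
3^3 ≡ 27
3^6 ≡ 18
3^13 ≡ 24
3^26 ≡ 23
3^39 ≡ 78
3^78 ≡ 1
Thus |⟨3⟩| = ord(3) = 78.
The index is φ(79) / ord(3) = 78 / 78 = 1.

1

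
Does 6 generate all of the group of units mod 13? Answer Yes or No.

Yes

φ(13) = 13 − 1 = 12 = 2^2 · 3.
Test 6^(12/q) mod 13 for each prime factor q of 12:
6^6 ≡ 12 (mod 13)  [q = 2: ≢ 1 ✓]
6^4 ≡ 9 (mod 13)  [q = 3: ≢ 1 ✓]
None equal 1, so ord_13(6) = 12: 6 is a primitive root.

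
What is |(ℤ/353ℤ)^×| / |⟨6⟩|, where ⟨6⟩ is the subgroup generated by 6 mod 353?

11

By Lagrange's theorem, ord_353(6) divides φ(353) = 353 − 1 = 352 = 2^5 · 11.
Divisors of 352: 1, 2, 4, 8, 11, 16, 22, 32, 44, 88, 176, 352.
Evaluate successive powers at the divisors of 352:
6^1 ≡ 6 (mod 353)
6^2 ≡ 36 (mod 353)
6^4 ≡ 237 (mod 353)
6^8 ≡ 42 (mod 353)
6^11 ≡ 247 (mod 353)
6^16 ≡ 352 (mod 353)
6^22 ≡ 293 (mod 353)
6^32 ≡ 1 (mod 353) ✓
So ord_353(6) = 32, hence |⟨6⟩| = 32.
Index = |(Z/353Z)^×| / |⟨6⟩| = 352 / 32 = 11.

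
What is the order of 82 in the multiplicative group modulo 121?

The order of 82 must divide φ(121) = φ(11^2) = 11·(11−1) = 110 = 2 · 5 · 11.
Divisors of 110: 1, 2, 5, 10, 11, 22, 55, 110.
Evaluate successive powers at the divisors of 110:
82^1 ≡ 82 (mod 121)
82^2 ≡ 69 (mod 121)
82^5 ≡ 56 (mod 121)
82^10 ≡ 111 (mod 121)
82^11 ≡ 27 (mod 121)
82^22 ≡ 3 (mod 121)
82^55 ≡ 1 (mod 121) ✓
Hence ord(82) = 55.

55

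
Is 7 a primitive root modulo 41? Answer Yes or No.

Yes

φ(41) = 41 − 1 = 40 = 2^3 · 5.
It suffices to check that the order of 7 is not a proper divisor of 40: compute 7^(40/q) for q ∈ {2, 5}.
7^20 ≡ 40 (mod 41)  [q = 2: ≢ 1 ✓]
7^8 ≡ 37 (mod 41)  [q = 5: ≢ 1 ✓]
None equal 1, so ord_41(7) = 40: 7 is a primitive root.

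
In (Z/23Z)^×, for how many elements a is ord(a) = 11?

φ(23) = 23 − 1 = 22 = 2 · 11.
In a cyclic group of order 22, there are φ(d) elements of order d for each divisor d of 22, and zero for non-divisors.
11 | 22, and φ(11) = 11 − 1 = 10.

10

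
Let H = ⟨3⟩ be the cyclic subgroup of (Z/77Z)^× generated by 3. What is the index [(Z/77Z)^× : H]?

ord(3) | φ(77) = φ(7·11) = (7−1)·(11−1) = 6·10 = 60 = 2^2 · 3 · 5.
Divisors of 60: 1, 2, 3, 4, 5, 6, 10, 12, 15, 20, 30, 60.
Compute 3^d (mod 77) for the divisors d until we hit 1:
3^1 ≡ 3 (mod 77)
3^2 ≡ 9 (mod 77)
3^3 ≡ 27 (mod 77)
3^4 ≡ 4 (mod 77)
3^5 ≡ 12 (mod 77)
3^6 ≡ 36 (mod 77)
3^10 ≡ 67 (mod 77)
3^12 ≡ 64 (mod 77)
3^15 ≡ 34 (mod 77)
3^20 ≡ 23 (mod 77)
3^30 ≡ 1 (mod 77) ✓
So ord_77(3) = 30, hence |⟨3⟩| = 30.
The index is φ(77) / ord(3) = 60 / 30 = 2.

2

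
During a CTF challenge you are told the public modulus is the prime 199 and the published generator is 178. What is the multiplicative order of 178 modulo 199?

9

By Lagrange's theorem, ord_199(178) divides φ(199) = 199 − 1 = 198 = 2 · 3^2 · 11.
Divisors of 198: 1, 2, 3, 6, 9, 11, 18, 22, 33, 66, 99, 198.
Evaluate successive powers at the divisors of 198:
178^1 ≡ 178 (mod 199)
178^2 ≡ 43 (mod 199)
178^3 ≡ 92 (mod 199)
178^6 ≡ 106 (mod 199)
178^9 ≡ 1 (mod 199) ✓
So ord_199(178) = 9.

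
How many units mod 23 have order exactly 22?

10

φ(23) = 23 − 1 = 22 = 2 · 11.
(Z/23Z)^× is cyclic (|G| = 22); a cyclic group of order m has exactly φ(d) elements of each order d | m, and none otherwise.
22 = 2 · 11 divides 22, and φ(22) = 10.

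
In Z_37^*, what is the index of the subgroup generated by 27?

The order of 27 must divide φ(37) = 37 − 1 = 36 = 2^2 · 3^2.
Divisors of 36: 1, 2, 3, 4, 6, 9, 12, 18, 36.
Compute 27^d (mod 37) for the divisors d until we hit 1:
27^1 ≡ 27 (mod 37)
27^2 ≡ 26 (mod 37)
27^3 ≡ 36 (mod 37)
27^4 ≡ 10 (mod 37)
27^6 ≡ 1 (mod 37) ✓
So ord_37(27) = 6, hence |⟨27⟩| = 6.
[(Z/37Z)^× : ⟨27⟩] = 36/6 = 6.

6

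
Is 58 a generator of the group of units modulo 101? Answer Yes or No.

φ(101) = 101 − 1 = 100 = 2^2 · 5^2.
Test 58^(100/q) mod 101 for each prime factor q of 100:
58^50 ≡ 1 (mod 101)  [q = 2: ≡ 1 ✗]
58^20 ≡ 36 (mod 101)  [q = 5: ≢ 1 ✓]
58^50 ≡ 1 shows ord(58) | 50, strictly less than φ(101); not a primitive root.

No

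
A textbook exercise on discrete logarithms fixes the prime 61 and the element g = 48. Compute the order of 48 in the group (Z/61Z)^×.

6

ord(48) | φ(61) = 61 − 1 = 60 = 2^2 · 3 · 5.
Divisors of 60: 1, 2, 3, 4, 5, 6, 10, 12, 15, 20, 30, 60.
Check 48^d mod 61 for each divisor in increasing order:
48^1 ≡ 48 (mod 61)
48^2 ≡ 47 (mod 61)
48^3 ≡ 60 (mod 61)
48^4 ≡ 13 (mod 61)
48^5 ≡ 14 (mod 61)
48^6 ≡ 1 (mod 61) ✓
Hence ord(48) = 6.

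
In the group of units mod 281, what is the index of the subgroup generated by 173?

Since 173 ∈ (Z/281Z)^×, its order divides φ(281) = 281 − 1 = 280 = 2^3 · 5 · 7.
Divisors of 280: 1, 2, 4, 5, 7, 8, 10, 14, 20, 28, 35, 40, 56, 70, 140, 280.
Evaluate successive powers at the divisors of 280:
173^1 ≡ 173 (mod 281)
173^2 ≡ 143 (mod 281)
173^4 ≡ 217 (mod 281)
173^5 ≡ 168 (mod 281)
173^7 ≡ 139 (mod 281)
173^8 ≡ 162 (mod 281)
173^10 ≡ 124 (mod 281)
173^14 ≡ 213 (mod 281)
173^20 ≡ 202 (mod 281)
173^28 ≡ 128 (mod 281)
173^35 ≡ 89 (mod 281)
173^40 ≡ 59 (mod 281)
173^56 ≡ 86 (mod 281)
173^70 ≡ 53 (mod 281)
173^140 ≡ 280 (mod 281)
173^280 ≡ 1 (mod 281) ✓
So ord_281(173) = 280, hence |⟨173⟩| = 280.
Index = |(Z/281Z)^×| / |⟨173⟩| = 280 / 280 = 1.

1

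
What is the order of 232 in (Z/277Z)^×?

276

Since 232 ∈ (Z/277Z)^×, its order divides φ(277) = 277 − 1 = 276 = 2^2 · 3 · 23.
Divisors of 276: 1, 2, 3, 4, 6, 12, 23, 46, 69, 92, 138, 276.
Evaluate successive powers at the divisors of 276:
232^1 ≡ 232
232^2 ≡ 86
232^3 ≡ 8
232^4 ≡ 194
232^6 ≡ 64
232^12 ≡ 218
232^23 ≡ 95
232^46 ≡ 161
232^69 ≡ 60
232^92 ≡ 160
232^138 ≡ 276
232^276 ≡ 1
The smallest such exponent is 276, so the order of 232 is 276.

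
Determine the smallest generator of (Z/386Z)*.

5

φ(386) = φ(2)·φ(193) = 1·192 = 192 = 2^6 · 3.
g is a primitive root iff g^(192/q) ≢ 1 (mod 386) for each prime q ∈ {2, 3}.
g = 2: gcd(2, 386) = 2 > 1, not a unit — skip.
g = 3: 3^96 ≡ 1 — hits 1, so not a primitive root.
g = 4: gcd(4, 386) = 2 > 1, not a unit — skip.
g = 5: 5^96 ≡ 385; 5^64 ≡ 277 — none is 1, so 5 is a primitive root.
The smallest primitive root modulo 386 is 5.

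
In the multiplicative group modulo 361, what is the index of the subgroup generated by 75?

Since 75 ∈ (Z/361Z)^×, its order divides φ(361) = φ(19^2) = 19·(19−1) = 342 = 2 · 3^2 · 19.
Divisors of 342: 1, 2, 3, 6, 9, 18, 19, 38, 57, 114, 171, 342.
Compute 75^d (mod 361) for the divisors d until we hit 1:
75^1 ≡ 75 (mod 361)
75^2 ≡ 210 (mod 361)
75^3 ≡ 227 (mod 361)
75^6 ≡ 267 (mod 361)
75^9 ≡ 322 (mod 361)
75^18 ≡ 77 (mod 361)
75^19 ≡ 360 (mod 361)
75^38 ≡ 1 (mod 361) ✓
The order of 75 is 38, so the subgroup it generates has 38 elements.
Index = |(Z/361Z)^×| / |⟨75⟩| = 342 / 38 = 9.

9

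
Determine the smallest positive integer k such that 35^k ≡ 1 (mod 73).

36

By Lagrange's theorem, ord_73(35) divides φ(73) = 73 − 1 = 72 = 2^3 · 3^2.
Divisors of 72: 1, 2, 3, 4, 6, 8, 9, 12, 18, 24, 36, 72.
Compute 35^d (mod 73) for the divisors d until we hit 1:
35^1 ≡ 35 (mod 73)
35^2 ≡ 57 (mod 73)
35^3 ≡ 24 (mod 73)
35^4 ≡ 37 (mod 73)
35^6 ≡ 65 (mod 73)
35^8 ≡ 55 (mod 73)
35^9 ≡ 27 (mod 73)
35^12 ≡ 64 (mod 73)
35^18 ≡ 72 (mod 73)
35^24 ≡ 8 (mod 73)
35^36 ≡ 1 (mod 73) ✓
So ord_73(35) = 36.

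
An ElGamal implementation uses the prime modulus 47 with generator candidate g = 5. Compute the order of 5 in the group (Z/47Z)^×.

Since 5 ∈ (Z/47Z)^×, its order divides φ(47) = 47 − 1 = 46 = 2 · 23.
Divisors of 46: 1, 2, 23, 46.
Test each divisor d:
5^1 ≡ 5
5^2 ≡ 25
5^23 ≡ 46
5^46 ≡ 1
So ord_47(5) = 46.

46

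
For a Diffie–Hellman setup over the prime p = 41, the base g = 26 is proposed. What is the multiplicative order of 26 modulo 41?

40

By Lagrange's theorem, ord_41(26) divides φ(41) = 41 − 1 = 40 = 2^3 · 5.
Divisors of 40: 1, 2, 4, 5, 8, 10, 20, 40.
Check 26^d mod 41 for each divisor in increasing order:
26^1 ≡ 26 (mod 41)
26^2 ≡ 20 (mod 41)
26^4 ≡ 31 (mod 41)
26^5 ≡ 27 (mod 41)
26^8 ≡ 18 (mod 41)
26^10 ≡ 32 (mod 41)
26^20 ≡ 40 (mod 41)
26^40 ≡ 1 (mod 41) ✓
The smallest such exponent is 40, so the order of 26 is 40.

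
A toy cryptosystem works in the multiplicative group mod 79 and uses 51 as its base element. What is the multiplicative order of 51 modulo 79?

By Lagrange's theorem, ord_79(51) divides φ(79) = 79 − 1 = 78 = 2 · 3 · 13.
Divisors of 78: 1, 2, 3, 6, 13, 26, 39, 78.
Compute 51^d (mod 79) for the divisors d until we hit 1:
51^1 ≡ 51 (mod 79)
51^2 ≡ 73 (mod 79)
51^3 ≡ 10 (mod 79)
51^6 ≡ 21 (mod 79)
51^13 ≡ 55 (mod 79)
51^26 ≡ 23 (mod 79)
51^39 ≡ 1 (mod 79) ✓
Hence ord(51) = 39.

39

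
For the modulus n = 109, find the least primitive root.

φ(109) = 109 − 1 = 108 = 2^2 · 3^3.
g is a primitive root iff g^(108/q) ≢ 1 (mod 109) for each prime q ∈ {2, 3}.
g = 2: 2^54 ≡ 108; 2^36 ≡ 1 — hits 1, so not a primitive root.
g = 3: 3^54 ≡ 1 — hits 1, so not a primitive root.
g = 4: 4^54 ≡ 1 — hits 1, so not a primitive root.
g = 5: 5^54 ≡ 1 — hits 1, so not a primitive root.
g = 6: 6^54 ≡ 108; 6^36 ≡ 63 — none is 1, so 6 is a primitive root.
Hence the least primitive root of 109 is 6.

6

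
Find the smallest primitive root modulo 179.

2

φ(179) = 179 − 1 = 178 = 2 · 89.
Test candidates g = 2, 3, … against the prime factors q ∈ {2, 89} of φ(179): g is a generator iff g^(178/q) ≢ 1 for every such q.
g = 2: 2^89 ≡ 178; 2^2 ≡ 4 — none is 1, so 2 is a primitive root.
The smallest primitive root modulo 179 is 2.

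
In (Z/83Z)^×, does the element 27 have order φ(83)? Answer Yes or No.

No

φ(83) = 83 − 1 = 82 = 2 · 41.
An element g generates (Z/83Z)^× iff g^(82/q) ≢ 1 (mod 83) for each prime q ∈ {2, 41}.
27^41 ≡ 1 (mod 83)  [q = 2: ≡ 1 ✗]
27^2 ≡ 65 (mod 83)  [q = 41: ≢ 1 ✓]
The check at q = 2 fails, so 27 generates a proper subgroup.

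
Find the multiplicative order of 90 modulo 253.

The order of 90 must divide φ(253) = φ(11·23) = (11−1)·(23−1) = 10·22 = 220 = 2^2 · 5 · 11.
Divisors of 220: 1, 2, 4, 5, 10, 11, 20, 22, 44, 55, 110, 220.
Evaluate successive powers at the divisors of 220:
90^1 ≡ 90 (mod 253)
90^2 ≡ 4 (mod 253)
90^4 ≡ 16 (mod 253)
90^5 ≡ 175 (mod 253)
90^10 ≡ 12 (mod 253)
90^11 ≡ 68 (mod 253)
90^20 ≡ 144 (mod 253)
90^22 ≡ 70 (mod 253)
90^44 ≡ 93 (mod 253)
90^55 ≡ 252 (mod 253)
90^110 ≡ 1 (mod 253) ✓
Therefore the multiplicative order of 90 modulo 253 is 110.

110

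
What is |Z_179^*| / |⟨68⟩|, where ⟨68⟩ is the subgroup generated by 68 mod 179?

2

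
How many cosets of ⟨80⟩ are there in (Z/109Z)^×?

By Lagrange's theorem, ord_109(80) divides φ(109) = 109 − 1 = 108 = 2^2 · 3^3.
Divisors of 108: 1, 2, 3, 4, 6, 9, 12, 18, 27, 36, 54, 108.
Check 80^d mod 109 for each divisor in increasing order:
80^1 ≡ 80 (mod 109)
80^2 ≡ 78 (mod 109)
80^3 ≡ 27 (mod 109)
80^4 ≡ 89 (mod 109)
80^6 ≡ 75 (mod 109)
80^9 ≡ 63 (mod 109)
80^12 ≡ 66 (mod 109)
80^18 ≡ 45 (mod 109)
80^27 ≡ 1 (mod 109) ✓
Thus |⟨80⟩| = ord(80) = 27.
[(Z/109Z)^× : ⟨80⟩] = 108/27 = 4.

4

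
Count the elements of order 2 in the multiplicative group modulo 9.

1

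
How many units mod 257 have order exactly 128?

64

φ(257) = 257 − 1 = 256 = 2^8.
Since (Z/257Z)^× is cyclic of order 256, the number of elements of order d is φ(d) when d | 256 and 0 otherwise.
128 = 2^7 divides 256, and φ(128) = 64.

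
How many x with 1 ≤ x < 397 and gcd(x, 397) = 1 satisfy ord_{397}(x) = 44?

φ(397) = 397 − 1 = 396 = 2^2 · 3^2 · 11.
(Z/397Z)^× is cyclic (|G| = 396); a cyclic group of order m has exactly φ(d) elements of each order d | m, and none otherwise.
44 = 2^2 · 11 divides 396, and φ(44) = 20.

20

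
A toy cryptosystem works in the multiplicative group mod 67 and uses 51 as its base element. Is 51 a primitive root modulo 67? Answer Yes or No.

φ(67) = 67 − 1 = 66 = 2 · 3 · 11.
An element g generates (Z/67Z)^× iff g^(66/q) ≢ 1 (mod 67) for each prime q ∈ {2, 3, 11}.
51^33 ≡ 66 (mod 67)  [q = 2: ≢ 1 ✓]
51^22 ≡ 37 (mod 67)  [q = 3: ≢ 1 ✓]
51^6 ≡ 14 (mod 67)  [q = 11: ≢ 1 ✓]
Every test exponent gives a nontrivial residue, hence 51 generates the full group.

Yes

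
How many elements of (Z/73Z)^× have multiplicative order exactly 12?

φ(73) = 73 − 1 = 72 = 2^3 · 3^2.
In a cyclic group of order 72, there are φ(d) elements of order d for each divisor d of 72, and zero for non-divisors.
12 = 2^2 · 3 divides 72, and φ(12) = 4.

4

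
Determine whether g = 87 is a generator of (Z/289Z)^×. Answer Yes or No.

No

φ(289) = φ(17^2) = 17·(17−1) = 272 = 2^4 · 17.
Test 87^(272/q) mod 289 for each prime factor q of 272:
87^136 ≡ 1 (mod 289)  [q = 2: ≡ 1 ✗]
87^16 ≡ 35 (mod 289)  [q = 17: ≢ 1 ✓]
The check at q = 2 fails, so 87 generates a proper subgroup.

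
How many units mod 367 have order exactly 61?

60

φ(367) = 367 − 1 = 366 = 2 · 3 · 61.
Since (Z/367Z)^× is cyclic of order 366, the number of elements of order d is φ(d) when d | 366 and 0 otherwise.
61 | 366, and φ(61) = 61 − 1 = 60.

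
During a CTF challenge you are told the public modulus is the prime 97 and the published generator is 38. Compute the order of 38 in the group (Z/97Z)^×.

The order of 38 must divide φ(97) = 97 − 1 = 96 = 2^5 · 3.
Divisors of 96: 1, 2, 3, 4, 6, 8, 12, 16, 24, 32, 48, 96.
Compute 38^d (mod 97) for the divisors d until we hit 1:
38^1 ≡ 38 (mod 97)
38^2 ≡ 86 (mod 97)
38^3 ≡ 67 (mod 97)
38^4 ≡ 24 (mod 97)
38^6 ≡ 27 (mod 97)
38^8 ≡ 91 (mod 97)
38^12 ≡ 50 (mod 97)
38^16 ≡ 36 (mod 97)
38^24 ≡ 75 (mod 97)
38^32 ≡ 35 (mod 97)
38^48 ≡ 96 (mod 97)
38^96 ≡ 1 (mod 97) ✓
The smallest such exponent is 96, so the order of 38 is 96.

96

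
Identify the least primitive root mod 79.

φ(79) = 79 − 1 = 78 = 2 · 3 · 13.
Test candidates g = 2, 3, … against the prime factors q ∈ {2, 3, 13} of φ(79): g is a generator iff g^(78/q) ≢ 1 for every such q.
g = 2: 2^39 ≡ 1 — hits 1, so not a primitive root.
g = 3: 3^39 ≡ 78; 3^26 ≡ 23; 3^6 ≡ 18 — none is 1, so 3 is a primitive root.
The smallest primitive root modulo 79 is 3.

3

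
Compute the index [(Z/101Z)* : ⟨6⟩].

10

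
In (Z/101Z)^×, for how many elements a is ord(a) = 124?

0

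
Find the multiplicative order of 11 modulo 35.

3

Since 11 ∈ (Z/35Z)^×, its order divides φ(35) = φ(5·7) = (5−1)·(7−1) = 4·6 = 24 = 2^3 · 3.
Divisors of 24: 1, 2, 3, 4, 6, 8, 12, 24.
Check 11^d mod 35 for each divisor in increasing order:
11^1 ≡ 11
11^2 ≡ 16
11^3 ≡ 1
Hence ord(11) = 3.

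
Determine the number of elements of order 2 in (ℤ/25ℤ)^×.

1

φ(25) = φ(5^2) = 5·(5−1) = 20 = 2^2 · 5.
In a cyclic group of order 20, there are φ(d) elements of order d for each divisor d of 20, and zero for non-divisors.
2 | 20, and φ(2) = 2 − 1 = 1.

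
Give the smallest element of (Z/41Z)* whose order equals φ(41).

φ(41) = 41 − 1 = 40 = 2^3 · 5.
g is a primitive root iff g^(40/q) ≢ 1 (mod 41) for each prime q ∈ {2, 5}.
g = 2: 2^20 ≡ 1 — hits 1, so not a primitive root.
g = 3: 3^20 ≡ 40; 3^8 ≡ 1 — hits 1, so not a primitive root.
g = 4: 4^20 ≡ 1 — hits 1, so not a primitive root.
g = 5: 5^20 ≡ 1 — hits 1, so not a primitive root.
g = 6: 6^20 ≡ 40; 6^8 ≡ 10 — none is 1, so 6 is a primitive root.
Hence the least primitive root of 41 is 6.

6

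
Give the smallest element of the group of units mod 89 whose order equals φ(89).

3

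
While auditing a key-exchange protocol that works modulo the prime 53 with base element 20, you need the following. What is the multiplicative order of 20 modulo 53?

By Lagrange's theorem, ord_53(20) divides φ(53) = 53 − 1 = 52 = 2^2 · 13.
Divisors of 52: 1, 2, 4, 13, 26, 52.
Evaluate successive powers at the divisors of 52:
20^1 ≡ 20 (mod 53)
20^2 ≡ 29 (mod 53)
20^4 ≡ 46 (mod 53)
20^13 ≡ 30 (mod 53)
20^26 ≡ 52 (mod 53)
20^52 ≡ 1 (mod 53) ✓
Therefore the multiplicative order of 20 modulo 53 is 52.

52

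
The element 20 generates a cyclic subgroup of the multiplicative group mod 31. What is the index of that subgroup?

The order of 20 must divide φ(31) = 31 − 1 = 30 = 2 · 3 · 5.
Divisors of 30: 1, 2, 3, 5, 6, 10, 15, 30.
Compute 20^d (mod 31) for the divisors d until we hit 1:
20^1 ≡ 20
20^2 ≡ 28
20^3 ≡ 2
20^5 ≡ 25
20^6 ≡ 4
20^10 ≡ 5
20^15 ≡ 1
So ord_31(20) = 15, hence |⟨20⟩| = 15.
The index is φ(31) / ord(20) = 30 / 15 = 2.

2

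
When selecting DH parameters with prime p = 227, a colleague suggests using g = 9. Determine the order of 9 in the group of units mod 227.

113

Since 9 ∈ (Z/227Z)^×, its order divides φ(227) = 227 − 1 = 226 = 2 · 113.
Divisors of 226: 1, 2, 113, 226.
Test each divisor d:
9^1 ≡ 9 (mod 227)
9^2 ≡ 81 (mod 227)
9^113 ≡ 1 (mod 227) ✓
Therefore the multiplicative order of 9 modulo 227 is 113.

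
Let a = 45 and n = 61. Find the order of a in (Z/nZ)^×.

By Lagrange's theorem, ord_61(45) divides φ(61) = 61 − 1 = 60 = 2^2 · 3 · 5.
Divisors of 60: 1, 2, 3, 4, 5, 6, 10, 12, 15, 20, 30, 60.
Check 45^d mod 61 for each divisor in increasing order:
45^1 ≡ 45
45^2 ≡ 12
45^3 ≡ 52
45^4 ≡ 22
45^5 ≡ 14
45^6 ≡ 20
45^10 ≡ 13
45^12 ≡ 34
45^15 ≡ 60
45^20 ≡ 47
45^30 ≡ 1
The smallest such exponent is 30, so the order of 45 is 30.

30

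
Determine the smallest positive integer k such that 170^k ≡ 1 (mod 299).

By Lagrange's theorem, ord_299(170) divides φ(299) = φ(13·23) = (13−1)·(23−1) = 12·22 = 264 = 2^3 · 3 · 11.
Divisors of 264: 1, 2, 3, 4, 6, 8, 11, 12, 22, 24, 33, 44, 66, 88, 132, 264.
Evaluate successive powers at the divisors of 264:
170^1 ≡ 170 (mod 299)
170^2 ≡ 196 (mod 299)
170^3 ≡ 131 (mod 299)
170^4 ≡ 144 (mod 299)
170^6 ≡ 118 (mod 299)
170^8 ≡ 105 (mod 299)
170^11 ≡ 1 (mod 299) ✓
Hence ord(170) = 11.

11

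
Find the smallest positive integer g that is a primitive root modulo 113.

3

φ(113) = 113 − 1 = 112 = 2^4 · 7.
g is a primitive root iff g^(112/q) ≢ 1 (mod 113) for each prime q ∈ {2, 7}.
g = 2: 2^56 ≡ 1 — hits 1, so not a primitive root.
g = 3: 3^56 ≡ 112; 3^16 ≡ 49 — none is 1, so 3 is a primitive root.
The smallest primitive root modulo 113 is 3.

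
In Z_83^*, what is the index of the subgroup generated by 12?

2

Since 12 ∈ (Z/83Z)^×, its order divides φ(83) = 83 − 1 = 82 = 2 · 41.
Divisors of 82: 1, 2, 41, 82.
Check 12^d mod 83 for each divisor in increasing order:
12^1 ≡ 12
12^2 ≡ 61
12^41 ≡ 1
The order of 12 is 41, so the subgroup it generates has 41 elements.
The index is φ(83) / ord(12) = 82 / 41 = 2.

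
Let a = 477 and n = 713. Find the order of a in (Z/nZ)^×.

Since 477 ∈ (Z/713Z)^×, its order divides φ(713) = φ(23·31) = (23−1)·(31−1) = 22·30 = 660 = 2^2 · 3 · 5 · 11.
Divisors of 660: 1, 2, 3, 4, 5, 6, 10, 11, 12, 15, 20, 22, 30, 33, 44, 55, 60, 66, 110, 132, 165, 220, 330, 660.
Evaluate successive powers at the divisors of 660:
477^1 ≡ 477
477^2 ≡ 82
477^3 ≡ 612
477^4 ≡ 307
477^5 ≡ 274
477^6 ≡ 219
477^10 ≡ 211
477^11 ≡ 114
477^12 ≡ 190
477^15 ≡ 61
477^20 ≡ 315
477^22 ≡ 162
477^30 ≡ 156
477^33 ≡ 643
477^44 ≡ 576
477^55 ≡ 68
477^60 ≡ 94
477^66 ≡ 622
477^110 ≡ 346
477^132 ≡ 438
477^165 ≡ 712
477^220 ≡ 645
477^330 ≡ 1
The smallest such exponent is 330, so the order of 477 is 330.

330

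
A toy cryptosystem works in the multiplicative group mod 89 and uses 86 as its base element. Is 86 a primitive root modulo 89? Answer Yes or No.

Yes

φ(89) = 89 − 1 = 88 = 2^3 · 11.
Test 86^(88/q) mod 89 for each prime factor q of 88:
86^44 ≡ 88 (mod 89)  [q = 2: ≢ 1 ✓]
86^8 ≡ 64 (mod 89)  [q = 11: ≢ 1 ✓]
None equal 1, so ord_89(86) = 88: 86 is a primitive root.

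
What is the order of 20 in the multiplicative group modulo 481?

36

Since 20 ∈ (Z/481Z)^×, its order divides φ(481) = φ(13·37) = (13−1)·(37−1) = 12·36 = 432 = 2^4 · 3^3.
Divisors of 432: 1, 2, 3, 4, 6, 8, 9, 12, 16, 18, 24, 27, 36, 48, 54, 72, 108, 144, 216, 432.
Evaluate successive powers at the divisors of 432:
20^1 ≡ 20 (mod 481)
20^2 ≡ 400 (mod 481)
20^3 ≡ 304 (mod 481)
20^4 ≡ 308 (mod 481)
20^6 ≡ 64 (mod 481)
20^8 ≡ 107 (mod 481)
20^9 ≡ 216 (mod 481)
20^12 ≡ 248 (mod 481)
20^16 ≡ 386 (mod 481)
20^18 ≡ 480 (mod 481)
20^24 ≡ 417 (mod 481)
20^27 ≡ 265 (mod 481)
20^36 ≡ 1 (mod 481) ✓
So ord_481(20) = 36.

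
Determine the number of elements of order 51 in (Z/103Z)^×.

32

φ(103) = 103 − 1 = 102 = 2 · 3 · 17.
Since (Z/103Z)^× is cyclic of order 102, the number of elements of order d is φ(d) when d | 102 and 0 otherwise.
51 = 3 · 17 divides 102, and φ(51) = 32.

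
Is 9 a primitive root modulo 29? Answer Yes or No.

No

φ(29) = 29 − 1 = 28 = 2^2 · 7.
An element g generates (Z/29Z)^× iff g^(28/q) ≢ 1 (mod 29) for each prime q ∈ {2, 7}.
9^14 ≡ 1 (mod 29)  [q = 2: ≡ 1 ✗]
9^4 ≡ 7 (mod 29)  [q = 7: ≢ 1 ✓]
9^14 ≡ 1 shows ord(9) | 14, strictly less than φ(29); not a primitive root.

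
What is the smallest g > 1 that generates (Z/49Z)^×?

φ(49) = φ(7^2) = 7·(7−1) = 42 = 2 · 3 · 7.
Test candidates g = 2, 3, … against the prime factors q ∈ {2, 3, 7} of φ(49): g is a generator iff g^(42/q) ≢ 1 for every such q.
g = 2: 2^21 ≡ 1 — hits 1, so not a primitive root.
g = 3: 3^21 ≡ 48; 3^14 ≡ 30; 3^6 ≡ 43 — none is 1, so 3 is a primitive root.
So 3 is the smallest generator of (Z/49Z)^×.

3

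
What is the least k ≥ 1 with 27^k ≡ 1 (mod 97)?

The order of 27 must divide φ(97) = 97 − 1 = 96 = 2^5 · 3.
Divisors of 96: 1, 2, 3, 4, 6, 8, 12, 16, 24, 32, 48, 96.
Compute 27^d (mod 97) for the divisors d until we hit 1:
27^1 ≡ 27 (mod 97)
27^2 ≡ 50 (mod 97)
27^3 ≡ 89 (mod 97)
27^4 ≡ 75 (mod 97)
27^6 ≡ 64 (mod 97)
27^8 ≡ 96 (mod 97)
27^12 ≡ 22 (mod 97)
27^16 ≡ 1 (mod 97) ✓
Hence ord(27) = 16.

16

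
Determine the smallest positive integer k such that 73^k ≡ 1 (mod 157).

156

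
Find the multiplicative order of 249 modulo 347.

173

ord(249) | φ(347) = 347 − 1 = 346 = 2 · 173.
Divisors of 346: 1, 2, 173, 346.
Evaluate successive powers at the divisors of 346:
249^1 ≡ 249
249^2 ≡ 235
249^173 ≡ 1
So ord_347(249) = 173.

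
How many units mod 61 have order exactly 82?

0

φ(61) = 61 − 1 = 60 = 2^2 · 3 · 5.
In a cyclic group of order 60, there are φ(d) elements of order d for each divisor d of 60, and zero for non-divisors.
Since 82 ∤ 60, the count is 0.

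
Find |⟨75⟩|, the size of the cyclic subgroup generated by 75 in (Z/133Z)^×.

By Lagrange's theorem, ord_133(75) divides φ(133) = φ(7·19) = (7−1)·(19−1) = 6·18 = 108 = 2^2 · 3^3.
Divisors of 108: 1, 2, 3, 4, 6, 9, 12, 18, 27, 36, 54, 108.
Compute 75^d (mod 133) for the divisors d until we hit 1:
75^1 ≡ 75 (mod 133)
75^2 ≡ 39 (mod 133)
75^3 ≡ 132 (mod 133)
75^4 ≡ 58 (mod 133)
75^6 ≡ 1 (mod 133) ✓
Hence ord(75) = 6.

6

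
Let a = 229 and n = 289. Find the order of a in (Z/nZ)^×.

136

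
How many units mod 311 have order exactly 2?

1

φ(311) = 311 − 1 = 310 = 2 · 5 · 31.
Since (Z/311Z)^× is cyclic of order 310, the number of elements of order d is φ(d) when d | 310 and 0 otherwise.
2 | 310, and φ(2) = 2 − 1 = 1.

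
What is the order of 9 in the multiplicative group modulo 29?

14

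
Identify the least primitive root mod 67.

φ(67) = 67 − 1 = 66 = 2 · 3 · 11.
g is a primitive root iff g^(66/q) ≢ 1 (mod 67) for each prime q ∈ {2, 3, 11}.
g = 2: 2^33 ≡ 66; 2^22 ≡ 37; 2^6 ≡ 64 — none is 1, so 2 is a primitive root.
So 2 is the smallest generator of (Z/67Z)^×.

2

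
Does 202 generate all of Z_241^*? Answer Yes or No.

Yes

φ(241) = 241 − 1 = 240 = 2^4 · 3 · 5.
202 is a primitive root mod 241 iff 202^(φ(241)/q) ≢ 1 for every prime q | φ(241), i.e. q ∈ {2, 3, 5}.
202^120 ≡ 240 (mod 241)  [q = 2: ≢ 1 ✓]
202^80 ≡ 15 (mod 241)  [q = 3: ≢ 1 ✓]
202^48 ≡ 98 (mod 241)  [q = 5: ≢ 1 ✓]
Every test exponent gives a nontrivial residue, hence 202 generates the full group.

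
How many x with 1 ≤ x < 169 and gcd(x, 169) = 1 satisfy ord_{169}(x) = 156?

48

φ(169) = φ(13^2) = 13·(13−1) = 156 = 2^2 · 3 · 13.
(Z/169Z)^× is cyclic (|G| = 156); a cyclic group of order m has exactly φ(d) elements of each order d | m, and none otherwise.
156 = 2^2 · 3 · 13 divides 156, and φ(156) = 48.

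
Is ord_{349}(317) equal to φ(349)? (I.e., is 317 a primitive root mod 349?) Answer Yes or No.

Yes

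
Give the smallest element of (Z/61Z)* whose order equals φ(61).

2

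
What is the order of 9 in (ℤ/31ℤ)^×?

15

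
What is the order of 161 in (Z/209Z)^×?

By Lagrange's theorem, ord_209(161) divides φ(209) = φ(11·19) = (11−1)·(19−1) = 10·18 = 180 = 2^2 · 3^2 · 5.
Divisors of 180: 1, 2, 3, 4, 5, 6, 9, 10, 12, 15, 18, 20, 30, 36, 45, 60, 90, 180.
Check 161^d mod 209 for each divisor in increasing order:
161^1 ≡ 161 (mod 209)
161^2 ≡ 5 (mod 209)
161^3 ≡ 178 (mod 209)
161^4 ≡ 25 (mod 209)
161^5 ≡ 54 (mod 209)
161^6 ≡ 125 (mod 209)
161^9 ≡ 96 (mod 209)
161^10 ≡ 199 (mod 209)
161^12 ≡ 159 (mod 209)
161^15 ≡ 87 (mod 209)
161^18 ≡ 20 (mod 209)
161^20 ≡ 100 (mod 209)
161^30 ≡ 45 (mod 209)
161^36 ≡ 191 (mod 209)
161^45 ≡ 153 (mod 209)
161^60 ≡ 144 (mod 209)
161^90 ≡ 1 (mod 209) ✓
The smallest such exponent is 90, so the order of 161 is 90.

90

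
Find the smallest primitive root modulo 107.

2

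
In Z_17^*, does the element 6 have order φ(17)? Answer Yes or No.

φ(17) = 17 − 1 = 16 = 2^4.
It suffices to check that the order of 6 is not a proper divisor of 16: compute 6^(16/q) for q ∈ {2}.
6^8 ≡ 16 (mod 17)  [q = 2: ≢ 1 ✓]
All checks pass, so 6 has order 16 and is a primitive root modulo 17.

Yes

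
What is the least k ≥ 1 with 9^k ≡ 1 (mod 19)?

9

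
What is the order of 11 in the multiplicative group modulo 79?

By Lagrange's theorem, ord_79(11) divides φ(79) = 79 − 1 = 78 = 2 · 3 · 13.
Divisors of 78: 1, 2, 3, 6, 13, 26, 39, 78.
Check 11^d mod 79 for each divisor in increasing order:
11^1 ≡ 11
11^2 ≡ 42
11^3 ≡ 67
11^6 ≡ 65
11^13 ≡ 23
11^26 ≡ 55
11^39 ≡ 1
So ord_79(11) = 39.

39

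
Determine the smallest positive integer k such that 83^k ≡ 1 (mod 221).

8

The order of 83 must divide φ(221) = φ(13·17) = (13−1)·(17−1) = 12·16 = 192 = 2^6 · 3.
Divisors of 192: 1, 2, 3, 4, 6, 8, 12, 16, 24, 32, 48, 64, 96, 192.
Check 83^d mod 221 for each divisor in increasing order:
83^1 ≡ 83 (mod 221)
83^2 ≡ 38 (mod 221)
83^3 ≡ 60 (mod 221)
83^4 ≡ 118 (mod 221)
83^6 ≡ 64 (mod 221)
83^8 ≡ 1 (mod 221) ✓
So ord_221(83) = 8.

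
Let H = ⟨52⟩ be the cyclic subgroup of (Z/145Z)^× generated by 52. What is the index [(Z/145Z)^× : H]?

Since 52 ∈ (Z/145Z)^×, its order divides φ(145) = φ(5·29) = (5−1)·(29−1) = 4·28 = 112 = 2^4 · 7.
Divisors of 112: 1, 2, 4, 7, 8, 14, 16, 28, 56, 112.
Evaluate successive powers at the divisors of 112:
52^1 ≡ 52 (mod 145)
52^2 ≡ 94 (mod 145)
52^4 ≡ 136 (mod 145)
52^7 ≡ 88 (mod 145)
52^8 ≡ 81 (mod 145)
52^14 ≡ 59 (mod 145)
52^16 ≡ 36 (mod 145)
52^28 ≡ 1 (mod 145) ✓
Thus |⟨52⟩| = ord(52) = 28.
[(Z/145Z)^× : ⟨52⟩] = 112/28 = 4.

4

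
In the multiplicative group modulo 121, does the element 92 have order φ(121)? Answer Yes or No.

φ(121) = φ(11^2) = 11·(11−1) = 110 = 2 · 5 · 11.
An element g generates (Z/121Z)^× iff g^(110/q) ≢ 1 (mod 121) for each prime q ∈ {2, 5, 11}.
92^55 ≡ 1 (mod 121)  [q = 2: ≡ 1 ✗]
92^22 ≡ 27 (mod 121)  [q = 5: ≢ 1 ✓]
92^10 ≡ 89 (mod 121)  [q = 11: ≢ 1 ✓]
The check at q = 2 fails, so 92 generates a proper subgroup.

No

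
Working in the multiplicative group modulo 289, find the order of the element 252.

Since 252 ∈ (Z/289Z)^×, its order divides φ(289) = φ(17^2) = 17·(17−1) = 272 = 2^4 · 17.
Divisors of 272: 1, 2, 4, 8, 16, 17, 34, 68, 136, 272.
Test each divisor d:
252^1 ≡ 252 (mod 289)
252^2 ≡ 213 (mod 289)
252^4 ≡ 285 (mod 289)
252^8 ≡ 16 (mod 289)
252^16 ≡ 256 (mod 289)
252^17 ≡ 65 (mod 289)
252^34 ≡ 179 (mod 289)
252^68 ≡ 251 (mod 289)
252^136 ≡ 288 (mod 289)
252^272 ≡ 1 (mod 289) ✓
The smallest such exponent is 272, so the order of 252 is 272.

272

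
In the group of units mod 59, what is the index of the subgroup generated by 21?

Since 21 ∈ (Z/59Z)^×, its order divides φ(59) = 59 − 1 = 58 = 2 · 29.
Divisors of 58: 1, 2, 29, 58.
Evaluate successive powers at the divisors of 58:
21^1 ≡ 21
21^2 ≡ 28
21^29 ≡ 1
Thus |⟨21⟩| = ord(21) = 29.
Index = |(Z/59Z)^×| / |⟨21⟩| = 58 / 29 = 2.

2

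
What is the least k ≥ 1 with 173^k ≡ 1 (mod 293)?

292

ord(173) | φ(293) = 293 − 1 = 292 = 2^2 · 73.
Divisors of 292: 1, 2, 4, 73, 146, 292.
Compute 173^d (mod 293) for the divisors d until we hit 1:
173^1 ≡ 173 (mod 293)
173^2 ≡ 43 (mod 293)
173^4 ≡ 91 (mod 293)
173^73 ≡ 155 (mod 293)
173^146 ≡ 292 (mod 293)
173^292 ≡ 1 (mod 293) ✓
Hence ord(173) = 292.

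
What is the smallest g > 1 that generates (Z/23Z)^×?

5

φ(23) = 23 − 1 = 22 = 2 · 11.
Test candidates g = 2, 3, … against the prime factors q ∈ {2, 11} of φ(23): g is a generator iff g^(22/q) ≢ 1 for every such q.
g = 2: 2^11 ≡ 1 — hits 1, so not a primitive root.
g = 3: 3^11 ≡ 1 — hits 1, so not a primitive root.
g = 4: 4^11 ≡ 1 — hits 1, so not a primitive root.
g = 5: 5^11 ≡ 22; 5^2 ≡ 2 — none is 1, so 5 is a primitive root.
The smallest primitive root modulo 23 is 5.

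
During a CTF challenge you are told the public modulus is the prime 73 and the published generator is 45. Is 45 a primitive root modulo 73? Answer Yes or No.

φ(73) = 73 − 1 = 72 = 2^3 · 3^2.
It suffices to check that the order of 45 is not a proper divisor of 72: compute 45^(72/q) for q ∈ {2, 3}.
45^36 ≡ 72 (mod 73)  [q = 2: ≢ 1 ✓]
45^24 ≡ 8 (mod 73)  [q = 3: ≢ 1 ✓]
None equal 1, so ord_73(45) = 72: 45 is a primitive root.

Yes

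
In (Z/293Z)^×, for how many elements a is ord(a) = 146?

72

φ(293) = 293 − 1 = 292 = 2^2 · 73.
(Z/293Z)^× is cyclic (|G| = 292); a cyclic group of order m has exactly φ(d) elements of each order d | m, and none otherwise.
146 = 2 · 73 divides 292, and φ(146) = 72.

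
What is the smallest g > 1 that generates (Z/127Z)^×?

φ(127) = 127 − 1 = 126 = 2 · 3^2 · 7.
Test candidates g = 2, 3, … against the prime factors q ∈ {2, 3, 7} of φ(127): g is a generator iff g^(126/q) ≢ 1 for every such q.
g = 2: 2^63 ≡ 1 — hits 1, so not a primitive root.
g = 3: 3^63 ≡ 126; 3^42 ≡ 107; 3^18 ≡ 4 — none is 1, so 3 is a primitive root.
Hence the least primitive root of 127 is 3.

3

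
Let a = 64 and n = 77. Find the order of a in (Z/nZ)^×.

By Lagrange's theorem, ord_77(64) divides φ(77) = φ(7·11) = (7−1)·(11−1) = 6·10 = 60 = 2^2 · 3 · 5.
Divisors of 60: 1, 2, 3, 4, 5, 6, 10, 12, 15, 20, 30, 60.
Evaluate successive powers at the divisors of 60:
64^1 ≡ 64 (mod 77)
64^2 ≡ 15 (mod 77)
64^3 ≡ 36 (mod 77)
64^4 ≡ 71 (mod 77)
64^5 ≡ 1 (mod 77) ✓
Therefore the multiplicative order of 64 modulo 77 is 5.

5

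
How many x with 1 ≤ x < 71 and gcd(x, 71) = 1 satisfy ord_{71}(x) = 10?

4

φ(71) = 71 − 1 = 70 = 2 · 5 · 7.
(Z/71Z)^× is cyclic (|G| = 70); a cyclic group of order m has exactly φ(d) elements of each order d | m, and none otherwise.
10 = 2 · 5 divides 70, and φ(10) = 4.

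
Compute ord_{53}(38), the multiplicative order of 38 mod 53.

26

ord(38) | φ(53) = 53 − 1 = 52 = 2^2 · 13.
Divisors of 52: 1, 2, 4, 13, 26, 52.
Test each divisor d:
38^1 ≡ 38
38^2 ≡ 13
38^4 ≡ 10
38^13 ≡ 52
38^26 ≡ 1
Hence ord(38) = 26.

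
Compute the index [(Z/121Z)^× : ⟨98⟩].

By Lagrange's theorem, ord_121(98) divides φ(121) = φ(11^2) = 11·(11−1) = 110 = 2 · 5 · 11.
Divisors of 110: 1, 2, 5, 10, 11, 22, 55, 110.
Check 98^d mod 121 for each divisor in increasing order:
98^1 ≡ 98 (mod 121)
98^2 ≡ 45 (mod 121)
98^5 ≡ 10 (mod 121)
98^10 ≡ 100 (mod 121)
98^11 ≡ 120 (mod 121)
98^22 ≡ 1 (mod 121) ✓
So ord_121(98) = 22, hence |⟨98⟩| = 22.
[(Z/121Z)^× : ⟨98⟩] = 110/22 = 5.

5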